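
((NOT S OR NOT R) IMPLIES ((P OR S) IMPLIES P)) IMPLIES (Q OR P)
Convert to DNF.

((NOT S OR NOT R) IMPLIES ((P OR S) IMPLIES P)) IMPLIES (Q OR P)
≡ NOT ((NOT S OR NOT R) IMPLIES ((P OR S) IMPLIES P)) OR Q OR P   [eliminate IMPLIES]
≡ NOT (NOT (NOT S OR NOT R) OR ((P OR S) IMPLIES P)) OR Q OR P   [eliminate IMPLIES]
≡ NOT (NOT (NOT S OR NOT R) OR NOT (P OR S) OR P) OR Q OR P   [eliminate IMPLIES]
≡ (NOT NOT (NOT S OR NOT R) AND NOT NOT (P OR S) AND NOT P) OR Q OR P   [De Morgan]
≡ ((NOT S OR NOT R) AND NOT NOT (P OR S) AND NOT P) OR Q OR P   [double negation]
≡ ((NOT S OR NOT R) AND (P OR S) AND NOT P) OR Q OR P   [double negation]
≡ (NOT S AND P AND NOT P) OR (NOT S AND S AND NOT P) OR (NOT R AND P AND NOT P) OR (NOT R AND S AND NOT P) OR Q OR P   [distribute AND over OR]
≡ (NOT R AND S AND NOT P) OR Q OR P   [simplify]

(NOT R AND S AND NOT P) OR Q OR P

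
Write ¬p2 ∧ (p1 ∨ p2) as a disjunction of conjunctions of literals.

¬p2 ∧ p1

¬p2 ∧ (p1 ∨ p2)
≡ (¬p2 ∧ p1) ∨ (¬p2 ∧ p2)   [distribute ∧ over ∨]
≡ ¬p2 ∧ p1   [simplify]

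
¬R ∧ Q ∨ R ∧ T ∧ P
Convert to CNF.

(¬R ∨ T) ∧ (¬R ∨ P) ∧ (Q ∨ R) ∧ (Q ∨ T) ∧ (Q ∨ P)

¬R ∧ Q ∨ R ∧ T ∧ P
≡ (¬R ∨ R) ∧ (¬R ∨ T) ∧ (¬R ∨ P) ∧ (Q ∨ R) ∧ (Q ∨ T) ∧ (Q ∨ P)   [distribute ∨ over ∧]
≡ (¬R ∨ T) ∧ (¬R ∨ P) ∧ (Q ∨ R) ∧ (Q ∨ T) ∧ (Q ∨ P)   [simplify]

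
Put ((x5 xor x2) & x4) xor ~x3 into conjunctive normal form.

((x5 xor x2) & x4) xor ~x3
⇔ (((x5 xor x2) & x4) | ~x3) & ~((x5 xor x2) & x4 & ~x3)
⇔ (((x5 | x2) & ~(x5 & x2) & x4) | ~x3) & ~((x5 xor x2) & x4 & ~x3)
⇔ (((x5 | x2) & ~(x5 & x2) & x4) | ~x3) & ~((x5 | x2) & ~(x5 & x2) & x4 & ~x3)
⇔ (((x5 | x2) & (~x5 | ~x2) & x4) | ~x3) & ~((x5 | x2) & ~(x5 & x2) & x4 & ~x3)
⇔ (((x5 | x2) & (~x5 | ~x2) & x4) | ~x3) & (~(x5 | x2) | ~~(x5 & x2) | ~x4 | ~~x3)
⇔ (((x5 | x2) & (~x5 | ~x2) & x4) | ~x3) & ((~x5 & ~x2) | ~~(x5 & x2) | ~x4 | ~~x3)
⇔ (((x5 | x2) & (~x5 | ~x2) & x4) | ~x3) & ((~x5 & ~x2) | (x5 & x2) | ~x4 | ~~x3)
⇔ (((x5 | x2) & (~x5 | ~x2) & x4) | ~x3) & ((~x5 & ~x2) | (x5 & x2) | ~x4 | x3)
⇔ (x5 | x2 | ~x3) & (~x5 | ~x2 | ~x3) & (x4 | ~x3) & (~x5 | x5 | ~x4 | x3) & (~x5 | x2 | ~x4 | x3) & (~x2 | x5 | ~x4 | x3) & (~x2 | x2 | ~x4 | x3)
⇔ (x5 | x2 | ~x3) & (~x5 | ~x2 | ~x3) & (x4 | ~x3) & (~x5 | x2 | ~x4 | x3) & (~x2 | x5 | ~x4 | x3)

(x5 | x2 | ~x3) & (~x5 | ~x2 | ~x3) & (x4 | ~x3) & (~x5 | x2 | ~x4 | x3) & (~x2 | x5 | ~x4 | x3)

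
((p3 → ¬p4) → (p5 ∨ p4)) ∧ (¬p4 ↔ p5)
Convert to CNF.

(p4 ∨ p5) ∧ (¬p5 ∨ ¬p4)

((p3 → ¬p4) → (p5 ∨ p4)) ∧ (¬p4 ↔ p5)
≡ (¬(p3 → ¬p4) ∨ p5 ∨ p4) ∧ (¬p4 ↔ p5)   — eliminate →
≡ (¬(¬p3 ∨ ¬p4) ∨ p5 ∨ p4) ∧ (¬p4 ↔ p5)   — eliminate →
≡ (¬(¬p3 ∨ ¬p4) ∨ p5 ∨ p4) ∧ (¬p4 → p5) ∧ (p5 → ¬p4)   — eliminate ↔
≡ (¬(¬p3 ∨ ¬p4) ∨ p5 ∨ p4) ∧ (¬¬p4 ∨ p5) ∧ (p5 → ¬p4)   — eliminate →
≡ (¬(¬p3 ∨ ¬p4) ∨ p5 ∨ p4) ∧ (¬¬p4 ∨ p5) ∧ (¬p5 ∨ ¬p4)   — eliminate →
≡ ((¬¬p3 ∧ ¬¬p4) ∨ p5 ∨ p4) ∧ (¬¬p4 ∨ p5) ∧ (¬p5 ∨ ¬p4)   — De Morgan
≡ ((p3 ∧ ¬¬p4) ∨ p5 ∨ p4) ∧ (¬¬p4 ∨ p5) ∧ (¬p5 ∨ ¬p4)   — double negation
≡ ((p3 ∧ p4) ∨ p5 ∨ p4) ∧ (¬¬p4 ∨ p5) ∧ (¬p5 ∨ ¬p4)   — double negation
≡ ((p3 ∧ p4) ∨ p5 ∨ p4) ∧ (p4 ∨ p5) ∧ (¬p5 ∨ ¬p4)   — double negation
≡ (p3 ∨ p5 ∨ p4) ∧ (p4 ∨ p5 ∨ p4) ∧ (p4 ∨ p5) ∧ (¬p5 ∨ ¬p4)   — distribute ∨ over ∧
≡ (p4 ∨ p5) ∧ (¬p5 ∨ ¬p4)   — simplify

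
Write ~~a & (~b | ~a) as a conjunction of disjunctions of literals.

~~a & (~b | ~a)
≡ a & (~b | ~a)   [double negation]

a & (~b | ~a)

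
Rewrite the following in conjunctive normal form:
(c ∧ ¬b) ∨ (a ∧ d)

(c ∧ ¬b) ∨ (a ∧ d)
≡ (c ∨ a) ∧ (c ∨ d) ∧ (¬b ∨ a) ∧ (¬b ∨ d)   (distribute ∨ over ∧)

(c ∨ a) ∧ (c ∨ d) ∧ (¬b ∨ a) ∧ (¬b ∨ d)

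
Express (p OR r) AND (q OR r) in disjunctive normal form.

(p OR r) AND (q OR r)
≡ (p AND q) OR (p AND r) OR (r AND q) OR (r AND r)   [distribute AND over OR]
≡ (p AND q) OR r   [simplify]

(p AND q) OR r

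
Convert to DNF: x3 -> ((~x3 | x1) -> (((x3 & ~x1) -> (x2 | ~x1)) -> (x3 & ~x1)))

~x3 | (x3 & ~x1)

x3 -> ((~x3 | x1) -> (((x3 & ~x1) -> (x2 | ~x1)) -> (x3 & ~x1)))
= ~x3 | ((~x3 | x1) -> (((x3 & ~x1) -> (x2 | ~x1)) -> (x3 & ~x1)))
= ~x3 | ~(~x3 | x1) | (((x3 & ~x1) -> (x2 | ~x1)) -> (x3 & ~x1))
= ~x3 | ~(~x3 | x1) | ~((x3 & ~x1) -> (x2 | ~x1)) | (x3 & ~x1)
= ~x3 | ~(~x3 | x1) | ~(~(x3 & ~x1) | x2 | ~x1) | (x3 & ~x1)
= ~x3 | (~~x3 & ~x1) | ~(~(x3 & ~x1) | x2 | ~x1) | (x3 & ~x1)
= ~x3 | (x3 & ~x1) | ~(~(x3 & ~x1) | x2 | ~x1) | (x3 & ~x1)
= ~x3 | (x3 & ~x1) | (~~(x3 & ~x1) & ~x2 & ~~x1) | (x3 & ~x1)
= ~x3 | (x3 & ~x1) | (x3 & ~x1 & ~x2 & ~~x1) | (x3 & ~x1)
= ~x3 | (x3 & ~x1) | (x3 & ~x1 & ~x2 & x1) | (x3 & ~x1)
= ~x3 | (x3 & ~x1)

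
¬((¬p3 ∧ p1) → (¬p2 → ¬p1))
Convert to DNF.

¬((¬p3 ∧ p1) → (¬p2 → ¬p1))
= ¬(¬(¬p3 ∧ p1) ∨ (¬p2 → ¬p1))   — eliminate →
= ¬(¬(¬p3 ∧ p1) ∨ ¬¬p2 ∨ ¬p1)   — eliminate →
= ¬¬(¬p3 ∧ p1) ∧ ¬¬¬p2 ∧ ¬¬p1   — De Morgan
= ¬p3 ∧ p1 ∧ ¬¬¬p2 ∧ ¬¬p1   — double negation
= ¬p3 ∧ p1 ∧ ¬p2 ∧ ¬¬p1   — double negation
= ¬p3 ∧ p1 ∧ ¬p2 ∧ p1   — double negation
= ¬p3 ∧ p1 ∧ ¬p2   — simplify

¬p3 ∧ p1 ∧ ¬p2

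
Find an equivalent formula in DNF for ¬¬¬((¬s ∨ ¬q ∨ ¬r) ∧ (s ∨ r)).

(s ∧ q ∧ r) ∨ (¬s ∧ ¬r)

¬¬¬((¬s ∨ ¬q ∨ ¬r) ∧ (s ∨ r))
≡ ¬((¬s ∨ ¬q ∨ ¬r) ∧ (s ∨ r))   (double negation)
≡ ¬(¬s ∨ ¬q ∨ ¬r) ∨ ¬(s ∨ r)   (De Morgan)
≡ (¬¬s ∧ ¬¬q ∧ ¬¬r) ∨ ¬(s ∨ r)   (De Morgan)
≡ (s ∧ ¬¬q ∧ ¬¬r) ∨ ¬(s ∨ r)   (double negation)
≡ (s ∧ q ∧ ¬¬r) ∨ ¬(s ∨ r)   (double negation)
≡ (s ∧ q ∧ r) ∨ ¬(s ∨ r)   (double negation)
≡ (s ∧ q ∧ r) ∨ (¬s ∧ ¬r)   (De Morgan)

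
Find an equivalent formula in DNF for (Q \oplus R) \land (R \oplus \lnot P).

(Q \oplus R) \land (R \oplus \lnot P)
= (Q \land \lnot R \lor \lnot Q \land R) \land (R \oplus \lnot P)   [expand \oplus]
= (Q \land \lnot R \lor \lnot Q \land R) \land (R \land \lnot \lnot P \lor \lnot R \land \lnot P)   [expand \oplus]
= (Q \land \lnot R \lor \lnot Q \land R) \land (R \land P \lor \lnot R \land \lnot P)   [double negation]
= Q \land \lnot R \land R \land P \lor Q \land \lnot R \land \lnot R \land \lnot P \lor \lnot Q \land R \land R \land P \lor \lnot Q \land R \land \lnot R \land \lnot P   [distribute \land over \lor]
= Q \land \lnot R \land \lnot P \lor \lnot Q \land R \land P   [simplify]

Q \land \lnot R \land \lnot P \lor \lnot Q \land R \land P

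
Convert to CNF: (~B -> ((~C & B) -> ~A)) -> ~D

(~B | ~D) & (~C | ~D) & (B | ~D) & (A | ~D)

(~B -> ((~C & B) -> ~A)) -> ~D
≡ ~(~B -> ((~C & B) -> ~A)) | ~D   (eliminate ->)
≡ ~(~~B | ((~C & B) -> ~A)) | ~D   (eliminate ->)
≡ ~(~~B | ~(~C & B) | ~A) | ~D   (eliminate ->)
≡ (~~~B & ~~(~C & B) & ~~A) | ~D   (De Morgan)
≡ (~B & ~~(~C & B) & ~~A) | ~D   (double negation)
≡ (~B & ~C & B & ~~A) | ~D   (double negation)
≡ (~B & ~C & B & A) | ~D   (double negation)
≡ (~B | ~D) & (~C | ~D) & (B | ~D) & (A | ~D)   (distribute | over &)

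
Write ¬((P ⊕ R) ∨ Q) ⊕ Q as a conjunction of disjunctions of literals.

¬((P ⊕ R) ∨ Q) ⊕ Q
≡ (¬((P ⊕ R) ∨ Q) ∨ Q) ∧ ¬(¬((P ⊕ R) ∨ Q) ∧ Q)   — expand ⊕
≡ (¬(((P ∨ R) ∧ ¬(P ∧ R)) ∨ Q) ∨ Q) ∧ ¬(¬((P ⊕ R) ∨ Q) ∧ Q)   — expand ⊕
≡ (¬(((P ∨ R) ∧ ¬(P ∧ R)) ∨ Q) ∨ Q) ∧ ¬(¬(((P ∨ R) ∧ ¬(P ∧ R)) ∨ Q) ∧ Q)   — expand ⊕
≡ ((¬((P ∨ R) ∧ ¬(P ∧ R)) ∧ ¬Q) ∨ Q) ∧ ¬(¬(((P ∨ R) ∧ ¬(P ∧ R)) ∨ Q) ∧ Q)   — De Morgan
≡ (((¬(P ∨ R) ∨ ¬¬(P ∧ R)) ∧ ¬Q) ∨ Q) ∧ ¬(¬(((P ∨ R) ∧ ¬(P ∧ R)) ∨ Q) ∧ Q)   — De Morgan
≡ ((((¬P ∧ ¬R) ∨ ¬¬(P ∧ R)) ∧ ¬Q) ∨ Q) ∧ ¬(¬(((P ∨ R) ∧ ¬(P ∧ R)) ∨ Q) ∧ Q)   — De Morgan
≡ ((((¬P ∧ ¬R) ∨ (P ∧ R)) ∧ ¬Q) ∨ Q) ∧ ¬(¬(((P ∨ R) ∧ ¬(P ∧ R)) ∨ Q) ∧ Q)   — double negation
≡ ((((¬P ∧ ¬R) ∨ (P ∧ R)) ∧ ¬Q) ∨ Q) ∧ (¬¬(((P ∨ R) ∧ ¬(P ∧ R)) ∨ Q) ∨ ¬Q)   — De Morgan
≡ ((((¬P ∧ ¬R) ∨ (P ∧ R)) ∧ ¬Q) ∨ Q) ∧ (((P ∨ R) ∧ ¬(P ∧ R)) ∨ Q ∨ ¬Q)   — double negation
≡ ((((¬P ∧ ¬R) ∨ (P ∧ R)) ∧ ¬Q) ∨ Q) ∧ (((P ∨ R) ∧ (¬P ∨ ¬R)) ∨ Q ∨ ¬Q)   — De Morgan
≡ (¬P ∨ P ∨ Q) ∧ (¬P ∨ R ∨ Q) ∧ (¬R ∨ P ∨ Q) ∧ (¬R ∨ R ∨ Q) ∧ (¬Q ∨ Q) ∧ (P ∨ R ∨ Q ∨ ¬Q) ∧ (¬P ∨ ¬R ∨ Q ∨ ¬Q)   — distribute ∨ over ∧
≡ (¬P ∨ R ∨ Q) ∧ (¬R ∨ P ∨ Q)   — simplify

(¬P ∨ R ∨ Q) ∧ (¬R ∨ P ∨ Q)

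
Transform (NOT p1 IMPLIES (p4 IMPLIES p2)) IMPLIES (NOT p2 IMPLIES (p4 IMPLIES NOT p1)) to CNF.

NOT p1 OR p2 OR NOT p4

(NOT p1 IMPLIES (p4 IMPLIES p2)) IMPLIES (NOT p2 IMPLIES (p4 IMPLIES NOT p1))
≡ NOT (NOT p1 IMPLIES (p4 IMPLIES p2)) OR (NOT p2 IMPLIES (p4 IMPLIES NOT p1))   (eliminate IMPLIES)
≡ NOT (NOT NOT p1 OR (p4 IMPLIES p2)) OR (NOT p2 IMPLIES (p4 IMPLIES NOT p1))   (eliminate IMPLIES)
≡ NOT (NOT NOT p1 OR NOT p4 OR p2) OR (NOT p2 IMPLIES (p4 IMPLIES NOT p1))   (eliminate IMPLIES)
≡ NOT (NOT NOT p1 OR NOT p4 OR p2) OR NOT NOT p2 OR (p4 IMPLIES NOT p1)   (eliminate IMPLIES)
≡ NOT (NOT NOT p1 OR NOT p4 OR p2) OR NOT NOT p2 OR NOT p4 OR NOT p1   (eliminate IMPLIES)
≡ (NOT NOT NOT p1 AND NOT NOT p4 AND NOT p2) OR NOT NOT p2 OR NOT p4 OR NOT p1   (De Morgan)
≡ (NOT p1 AND NOT NOT p4 AND NOT p2) OR NOT NOT p2 OR NOT p4 OR NOT p1   (double negation)
≡ (NOT p1 AND p4 AND NOT p2) OR NOT NOT p2 OR NOT p4 OR NOT p1   (double negation)
≡ (NOT p1 AND p4 AND NOT p2) OR p2 OR NOT p4 OR NOT p1   (double negation)
≡ (NOT p1 OR p2 OR NOT p4 OR NOT p1) AND (p4 OR p2 OR NOT p4 OR NOT p1) AND (NOT p2 OR p2 OR NOT p4 OR NOT p1)   (distribute OR over AND)
≡ NOT p1 OR p2 OR NOT p4   (simplify)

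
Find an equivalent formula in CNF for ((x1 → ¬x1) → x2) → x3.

((x1 → ¬x1) → x2) → x3
⇔ ¬((x1 → ¬x1) → x2) ∨ x3   [eliminate →]
⇔ ¬(¬(x1 → ¬x1) ∨ x2) ∨ x3   [eliminate →]
⇔ ¬(¬(¬x1 ∨ ¬x1) ∨ x2) ∨ x3   [eliminate →]
⇔ (¬¬(¬x1 ∨ ¬x1) ∧ ¬x2) ∨ x3   [De Morgan]
⇔ ((¬x1 ∨ ¬x1) ∧ ¬x2) ∨ x3   [double negation]
⇔ (¬x1 ∨ ¬x1 ∨ x3) ∧ (¬x2 ∨ x3)   [distribute ∨ over ∧]
⇔ (¬x1 ∨ x3) ∧ (¬x2 ∨ x3)   [simplify]

(¬x1 ∨ x3) ∧ (¬x2 ∨ x3)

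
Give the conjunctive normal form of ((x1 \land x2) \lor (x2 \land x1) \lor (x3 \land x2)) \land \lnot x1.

((x1 \land x2) \lor (x2 \land x1) \lor (x3 \land x2)) \land \lnot x1
⇔ (x1 \lor x2 \lor x3) \land (x1 \lor x2 \lor x2) \land (x1 \lor x1 \lor x3) \land (x1 \lor x1 \lor x2) \land (x2 \lor x2 \lor x3) \land (x2 \lor x2 \lor x2) \land (x2 \lor x1 \lor x3) \land (x2 \lor x1 \lor x2) \land \lnot x1   (distribute \lor over \land)
⇔ (x1 \lor x3) \land x2 \land \lnot x1   (simplify)

(x1 \lor x3) \land x2 \land \lnot x1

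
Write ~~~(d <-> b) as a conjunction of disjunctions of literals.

(d | b) & (~b | ~d)

~~~(d <-> b)
⇔ ~~~((d -> b) & (b -> d))   [eliminate <->]
⇔ ~~~((~d | b) & (b -> d))   [eliminate ->]
⇔ ~~~((~d | b) & (~b | d))   [eliminate ->]
⇔ ~((~d | b) & (~b | d))   [double negation]
⇔ ~(~d | b) | ~(~b | d)   [De Morgan]
⇔ (~~d & ~b) | ~(~b | d)   [De Morgan]
⇔ (d & ~b) | ~(~b | d)   [double negation]
⇔ (d & ~b) | (~~b & ~d)   [De Morgan]
⇔ (d & ~b) | (b & ~d)   [double negation]
⇔ (d | b) & (d | ~d) & (~b | b) & (~b | ~d)   [distribute | over &]
⇔ (d | b) & (~b | ~d)   [simplify]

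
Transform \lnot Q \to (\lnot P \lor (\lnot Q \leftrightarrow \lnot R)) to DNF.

Q \lor \lnot P \lor (\lnot R \land \lnot Q)

\lnot Q \to (\lnot P \lor (\lnot Q \leftrightarrow \lnot R))
= \lnot \lnot Q \lor \lnot P \lor (\lnot Q \leftrightarrow \lnot R)   [eliminate \to]
= \lnot \lnot Q \lor \lnot P \lor ((\lnot Q \to \lnot R) \land (\lnot R \to \lnot Q))   [eliminate \leftrightarrow]
= \lnot \lnot Q \lor \lnot P \lor ((\lnot \lnot Q \lor \lnot R) \land (\lnot R \to \lnot Q))   [eliminate \to]
= \lnot \lnot Q \lor \lnot P \lor ((\lnot \lnot Q \lor \lnot R) \land (\lnot \lnot R \lor \lnot Q))   [eliminate \to]
= Q \lor \lnot P \lor ((\lnot \lnot Q \lor \lnot R) \land (\lnot \lnot R \lor \lnot Q))   [double negation]
= Q \lor \lnot P \lor ((Q \lor \lnot R) \land (\lnot \lnot R \lor \lnot Q))   [double negation]
= Q \lor \lnot P \lor ((Q \lor \lnot R) \land (R \lor \lnot Q))   [double negation]
= Q \lor \lnot P \lor (Q \land R) \lor (Q \land \lnot Q) \lor (\lnot R \land R) \lor (\lnot R \land \lnot Q)   [distribute \land over \lor]
= Q \lor \lnot P \lor (\lnot R \land \lnot Q)   [simplify]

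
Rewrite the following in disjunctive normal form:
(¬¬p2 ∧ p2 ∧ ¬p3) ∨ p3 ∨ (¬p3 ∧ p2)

(p2 ∧ ¬p3) ∨ p3

(¬¬p2 ∧ p2 ∧ ¬p3) ∨ p3 ∨ (¬p3 ∧ p2)
≡ (p2 ∧ p2 ∧ ¬p3) ∨ p3 ∨ (¬p3 ∧ p2)
≡ (p2 ∧ ¬p3) ∨ p3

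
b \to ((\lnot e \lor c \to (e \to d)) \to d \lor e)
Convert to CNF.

\lnot b \lor e \lor d

b \to ((\lnot e \lor c \to (e \to d)) \to d \lor e)
= \lnot b \lor ((\lnot e \lor c \to (e \to d)) \to d \lor e)   (eliminate \to)
= \lnot b \lor \lnot (\lnot e \lor c \to (e \to d)) \lor d \lor e   (eliminate \to)
= \lnot b \lor \lnot (\lnot (\lnot e \lor c) \lor (e \to d)) \lor d \lor e   (eliminate \to)
= \lnot b \lor \lnot (\lnot (\lnot e \lor c) \lor \lnot e \lor d) \lor d \lor e   (eliminate \to)
= \lnot b \lor \lnot \lnot (\lnot e \lor c) \land \lnot \lnot e \land \lnot d \lor d \lor e   (De Morgan)
= \lnot b \lor (\lnot e \lor c) \land \lnot \lnot e \land \lnot d \lor d \lor e   (double negation)
= \lnot b \lor (\lnot e \lor c) \land e \land \lnot d \lor d \lor e   (double negation)
= (\lnot b \lor \lnot e \lor c \lor d \lor e) \land (\lnot b \lor e \lor d \lor e) \land (\lnot b \lor \lnot d \lor d \lor e)   (distribute \lor over \land)
= \lnot b \lor e \lor d   (simplify)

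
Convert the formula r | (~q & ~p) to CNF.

(r | ~q) & (r | ~p)

r | (~q & ~p)
⇔ (r | ~q) & (r | ~p)   [distribute | over &]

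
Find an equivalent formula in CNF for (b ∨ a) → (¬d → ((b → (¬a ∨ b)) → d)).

(b ∨ a) → (¬d → ((b → (¬a ∨ b)) → d))
= ¬(b ∨ a) ∨ (¬d → ((b → (¬a ∨ b)) → d))   [eliminate →]
= ¬(b ∨ a) ∨ ¬¬d ∨ ((b → (¬a ∨ b)) → d)   [eliminate →]
= ¬(b ∨ a) ∨ ¬¬d ∨ ¬(b → (¬a ∨ b)) ∨ d   [eliminate →]
= ¬(b ∨ a) ∨ ¬¬d ∨ ¬(¬b ∨ ¬a ∨ b) ∨ d   [eliminate →]
= (¬b ∧ ¬a) ∨ ¬¬d ∨ ¬(¬b ∨ ¬a ∨ b) ∨ d   [De Morgan]
= (¬b ∧ ¬a) ∨ d ∨ ¬(¬b ∨ ¬a ∨ b) ∨ d   [double negation]
= (¬b ∧ ¬a) ∨ d ∨ (¬¬b ∧ ¬¬a ∧ ¬b) ∨ d   [De Morgan]
= (¬b ∧ ¬a) ∨ d ∨ (b ∧ ¬¬a ∧ ¬b) ∨ d   [double negation]
= (¬b ∧ ¬a) ∨ d ∨ (b ∧ a ∧ ¬b) ∨ d   [double negation]
= (¬b ∨ d ∨ b ∨ d) ∧ (¬b ∨ d ∨ a ∨ d) ∧ (¬b ∨ d ∨ ¬b ∨ d) ∧ (¬a ∨ d ∨ b ∨ d) ∧ (¬a ∨ d ∨ a ∨ d) ∧ (¬a ∨ d ∨ ¬b ∨ d)   [distribute ∨ over ∧]
= (¬b ∨ d) ∧ (¬a ∨ d ∨ b)   [simplify]

(¬b ∨ d) ∧ (¬a ∨ d ∨ b)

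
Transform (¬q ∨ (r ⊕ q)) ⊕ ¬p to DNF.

(¬q ∨ (r ⊕ q)) ⊕ ¬p
= ((¬q ∨ (r ⊕ q)) ∧ ¬¬p) ∨ (¬(¬q ∨ (r ⊕ q)) ∧ ¬p)   (expand ⊕)
= ((¬q ∨ (r ∧ ¬q) ∨ (¬r ∧ q)) ∧ ¬¬p) ∨ (¬(¬q ∨ (r ⊕ q)) ∧ ¬p)   (expand ⊕)
= ((¬q ∨ (r ∧ ¬q) ∨ (¬r ∧ q)) ∧ ¬¬p) ∨ (¬(¬q ∨ (r ∧ ¬q) ∨ (¬r ∧ q)) ∧ ¬p)   (expand ⊕)
= ((¬q ∨ (r ∧ ¬q) ∨ (¬r ∧ q)) ∧ p) ∨ (¬(¬q ∨ (r ∧ ¬q) ∨ (¬r ∧ q)) ∧ ¬p)   (double negation)
= ((¬q ∨ (r ∧ ¬q) ∨ (¬r ∧ q)) ∧ p) ∨ (¬¬q ∧ ¬(r ∧ ¬q) ∧ ¬(¬r ∧ q) ∧ ¬p)   (De Morgan)
= ((¬q ∨ (r ∧ ¬q) ∨ (¬r ∧ q)) ∧ p) ∨ (q ∧ ¬(r ∧ ¬q) ∧ ¬(¬r ∧ q) ∧ ¬p)   (double negation)
= ((¬q ∨ (r ∧ ¬q) ∨ (¬r ∧ q)) ∧ p) ∨ (q ∧ (¬r ∨ ¬¬q) ∧ ¬(¬r ∧ q) ∧ ¬p)   (De Morgan)
= ((¬q ∨ (r ∧ ¬q) ∨ (¬r ∧ q)) ∧ p) ∨ (q ∧ (¬r ∨ q) ∧ ¬(¬r ∧ q) ∧ ¬p)   (double negation)
= ((¬q ∨ (r ∧ ¬q) ∨ (¬r ∧ q)) ∧ p) ∨ (q ∧ (¬r ∨ q) ∧ (¬¬r ∨ ¬q) ∧ ¬p)   (De Morgan)
= ((¬q ∨ (r ∧ ¬q) ∨ (¬r ∧ q)) ∧ p) ∨ (q ∧ (¬r ∨ q) ∧ (r ∨ ¬q) ∧ ¬p)   (double negation)
= (¬q ∧ p) ∨ (r ∧ ¬q ∧ p) ∨ (¬r ∧ q ∧ p) ∨ (q ∧ ¬r ∧ r ∧ ¬p) ∨ (q ∧ ¬r ∧ ¬q ∧ ¬p) ∨ (q ∧ q ∧ r ∧ ¬p) ∨ (q ∧ q ∧ ¬q ∧ ¬p)   (distribute ∧ over ∨)
= (¬q ∧ p) ∨ (¬r ∧ q ∧ p) ∨ (q ∧ r ∧ ¬p)   (simplify)

(¬q ∧ p) ∨ (¬r ∧ q ∧ p) ∨ (q ∧ r ∧ ¬p)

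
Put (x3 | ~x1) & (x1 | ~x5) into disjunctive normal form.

(x3 & x1) | (x3 & ~x5) | (~x1 & ~x5)

(x3 | ~x1) & (x1 | ~x5)
≡ (x3 & x1) | (x3 & ~x5) | (~x1 & x1) | (~x1 & ~x5)   [distribute & over |]
≡ (x3 & x1) | (x3 & ~x5) | (~x1 & ~x5)   [simplify]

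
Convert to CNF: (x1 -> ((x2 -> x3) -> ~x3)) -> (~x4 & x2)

(x1 -> ((x2 -> x3) -> ~x3)) -> (~x4 & x2)
= ~(x1 -> ((x2 -> x3) -> ~x3)) | (~x4 & x2)   (eliminate ->)
= ~(~x1 | ((x2 -> x3) -> ~x3)) | (~x4 & x2)   (eliminate ->)
= ~(~x1 | ~(x2 -> x3) | ~x3) | (~x4 & x2)   (eliminate ->)
= ~(~x1 | ~(~x2 | x3) | ~x3) | (~x4 & x2)   (eliminate ->)
= (~~x1 & ~~(~x2 | x3) & ~~x3) | (~x4 & x2)   (De Morgan)
= (x1 & ~~(~x2 | x3) & ~~x3) | (~x4 & x2)   (double negation)
= (x1 & (~x2 | x3) & ~~x3) | (~x4 & x2)   (double negation)
= (x1 & (~x2 | x3) & x3) | (~x4 & x2)   (double negation)
= (x1 | ~x4) & (x1 | x2) & (~x2 | x3 | ~x4) & (~x2 | x3 | x2) & (x3 | ~x4) & (x3 | x2)   (distribute | over &)
= (x1 | ~x4) & (x1 | x2) & (x3 | ~x4) & (x3 | x2)   (simplify)

(x1 | ~x4) & (x1 | x2) & (x3 | ~x4) & (x3 | x2)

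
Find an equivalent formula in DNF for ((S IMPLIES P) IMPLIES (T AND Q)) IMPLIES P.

(NOT S AND NOT T) OR (NOT S AND NOT Q) OR P

((S IMPLIES P) IMPLIES (T AND Q)) IMPLIES P
≡ NOT ((S IMPLIES P) IMPLIES (T AND Q)) OR P   [eliminate IMPLIES]
≡ NOT (NOT (S IMPLIES P) OR (T AND Q)) OR P   [eliminate IMPLIES]
≡ NOT (NOT (NOT S OR P) OR (T AND Q)) OR P   [eliminate IMPLIES]
≡ (NOT NOT (NOT S OR P) AND NOT (T AND Q)) OR P   [De Morgan]
≡ ((NOT S OR P) AND NOT (T AND Q)) OR P   [double negation]
≡ ((NOT S OR P) AND (NOT T OR NOT Q)) OR P   [De Morgan]
≡ (NOT S AND NOT T) OR (NOT S AND NOT Q) OR (P AND NOT T) OR (P AND NOT Q) OR P   [distribute AND over OR]
≡ (NOT S AND NOT T) OR (NOT S AND NOT Q) OR P   [simplify]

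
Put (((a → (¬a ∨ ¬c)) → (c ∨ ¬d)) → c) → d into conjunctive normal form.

(((a → (¬a ∨ ¬c)) → (c ∨ ¬d)) → c) → d
≡ ¬(((a → (¬a ∨ ¬c)) → (c ∨ ¬d)) → c) ∨ d   [eliminate →]
≡ ¬(¬((a → (¬a ∨ ¬c)) → (c ∨ ¬d)) ∨ c) ∨ d   [eliminate →]
≡ ¬(¬(¬(a → (¬a ∨ ¬c)) ∨ c ∨ ¬d) ∨ c) ∨ d   [eliminate →]
≡ ¬(¬(¬(¬a ∨ ¬a ∨ ¬c) ∨ c ∨ ¬d) ∨ c) ∨ d   [eliminate →]
≡ (¬¬(¬(¬a ∨ ¬a ∨ ¬c) ∨ c ∨ ¬d) ∧ ¬c) ∨ d   [De Morgan]
≡ ((¬(¬a ∨ ¬a ∨ ¬c) ∨ c ∨ ¬d) ∧ ¬c) ∨ d   [double negation]
≡ (((¬¬a ∧ ¬¬a ∧ ¬¬c) ∨ c ∨ ¬d) ∧ ¬c) ∨ d   [De Morgan]
≡ (((a ∧ ¬¬a ∧ ¬¬c) ∨ c ∨ ¬d) ∧ ¬c) ∨ d   [double negation]
≡ (((a ∧ a ∧ ¬¬c) ∨ c ∨ ¬d) ∧ ¬c) ∨ d   [double negation]
≡ (((a ∧ a ∧ c) ∨ c ∨ ¬d) ∧ ¬c) ∨ d   [double negation]
≡ (a ∨ c ∨ ¬d ∨ d) ∧ (a ∨ c ∨ ¬d ∨ d) ∧ (c ∨ c ∨ ¬d ∨ d) ∧ (¬c ∨ d)   [distribute ∨ over ∧]
≡ ¬c ∨ d   [simplify]

¬c ∨ d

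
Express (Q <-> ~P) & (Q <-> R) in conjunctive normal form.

(~Q | ~P) & (P | Q) & (~Q | R) & (~R | Q)

(Q <-> ~P) & (Q <-> R)
⇔ (Q -> ~P) & (~P -> Q) & (Q <-> R)
⇔ (~Q | ~P) & (~P -> Q) & (Q <-> R)
⇔ (~Q | ~P) & (~~P | Q) & (Q <-> R)
⇔ (~Q | ~P) & (~~P | Q) & (Q -> R) & (R -> Q)
⇔ (~Q | ~P) & (~~P | Q) & (~Q | R) & (R -> Q)
⇔ (~Q | ~P) & (~~P | Q) & (~Q | R) & (~R | Q)
⇔ (~Q | ~P) & (P | Q) & (~Q | R) & (~R | Q)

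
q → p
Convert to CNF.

¬q ∨ p

q → p
≡ ¬q ∨ p   (eliminate →)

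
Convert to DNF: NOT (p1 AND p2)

NOT p1 OR NOT p2

NOT (p1 AND p2)
⇔ NOT p1 OR NOT p2   [De Morgan]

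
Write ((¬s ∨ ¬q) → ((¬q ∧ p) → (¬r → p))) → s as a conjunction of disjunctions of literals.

((¬s ∨ ¬q) → ((¬q ∧ p) → (¬r → p))) → s
⇔ ¬((¬s ∨ ¬q) → ((¬q ∧ p) → (¬r → p))) ∨ s   (eliminate →)
⇔ ¬(¬(¬s ∨ ¬q) ∨ ((¬q ∧ p) → (¬r → p))) ∨ s   (eliminate →)
⇔ ¬(¬(¬s ∨ ¬q) ∨ ¬(¬q ∧ p) ∨ (¬r → p)) ∨ s   (eliminate →)
⇔ ¬(¬(¬s ∨ ¬q) ∨ ¬(¬q ∧ p) ∨ ¬¬r ∨ p) ∨ s   (eliminate →)
⇔ (¬¬(¬s ∨ ¬q) ∧ ¬¬(¬q ∧ p) ∧ ¬¬¬r ∧ ¬p) ∨ s   (De Morgan)
⇔ ((¬s ∨ ¬q) ∧ ¬¬(¬q ∧ p) ∧ ¬¬¬r ∧ ¬p) ∨ s   (double negation)
⇔ ((¬s ∨ ¬q) ∧ ¬q ∧ p ∧ ¬¬¬r ∧ ¬p) ∨ s   (double negation)
⇔ ((¬s ∨ ¬q) ∧ ¬q ∧ p ∧ ¬r ∧ ¬p) ∨ s   (double negation)
⇔ (¬s ∨ ¬q ∨ s) ∧ (¬q ∨ s) ∧ (p ∨ s) ∧ (¬r ∨ s) ∧ (¬p ∨ s)   (distribute ∨ over ∧)
⇔ (¬q ∨ s) ∧ (p ∨ s) ∧ (¬r ∨ s) ∧ (¬p ∨ s)   (simplify)

(¬q ∨ s) ∧ (p ∨ s) ∧ (¬r ∨ s) ∧ (¬p ∨ s)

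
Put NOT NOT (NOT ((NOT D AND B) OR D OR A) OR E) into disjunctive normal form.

(NOT B AND NOT D AND NOT A) OR E

NOT NOT (NOT ((NOT D AND B) OR D OR A) OR E)
≡ NOT ((NOT D AND B) OR D OR A) OR E   [double negation]
≡ (NOT (NOT D AND B) AND NOT D AND NOT A) OR E   [De Morgan]
≡ ((NOT NOT D OR NOT B) AND NOT D AND NOT A) OR E   [De Morgan]
≡ ((D OR NOT B) AND NOT D AND NOT A) OR E   [double negation]
≡ (D AND NOT D AND NOT A) OR (NOT B AND NOT D AND NOT A) OR E   [distribute AND over OR]
≡ (NOT B AND NOT D AND NOT A) OR E   [simplify]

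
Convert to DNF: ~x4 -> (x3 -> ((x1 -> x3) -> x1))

x4 | ~x3 | x1

~x4 -> (x3 -> ((x1 -> x3) -> x1))
⇔ ~~x4 | (x3 -> ((x1 -> x3) -> x1))   (eliminate ->)
⇔ ~~x4 | ~x3 | ((x1 -> x3) -> x1)   (eliminate ->)
⇔ ~~x4 | ~x3 | ~(x1 -> x3) | x1   (eliminate ->)
⇔ ~~x4 | ~x3 | ~(~x1 | x3) | x1   (eliminate ->)
⇔ x4 | ~x3 | ~(~x1 | x3) | x1   (double negation)
⇔ x4 | ~x3 | (~~x1 & ~x3) | x1   (De Morgan)
⇔ x4 | ~x3 | (x1 & ~x3) | x1   (double negation)
⇔ x4 | ~x3 | x1   (simplify)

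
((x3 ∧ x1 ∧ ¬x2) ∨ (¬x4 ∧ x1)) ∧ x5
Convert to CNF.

(x3 ∨ ¬x4) ∧ x1 ∧ (¬x2 ∨ ¬x4) ∧ x5

((x3 ∧ x1 ∧ ¬x2) ∨ (¬x4 ∧ x1)) ∧ x5
≡ (x3 ∨ ¬x4) ∧ (x3 ∨ x1) ∧ (x1 ∨ ¬x4) ∧ (x1 ∨ x1) ∧ (¬x2 ∨ ¬x4) ∧ (¬x2 ∨ x1) ∧ x5   [distribute ∨ over ∧]
≡ (x3 ∨ ¬x4) ∧ x1 ∧ (¬x2 ∨ ¬x4) ∧ x5   [simplify]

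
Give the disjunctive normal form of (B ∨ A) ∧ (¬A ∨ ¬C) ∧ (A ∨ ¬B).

A ∧ ¬C

(B ∨ A) ∧ (¬A ∨ ¬C) ∧ (A ∨ ¬B)
⇔ B ∧ ¬A ∧ A ∨ B ∧ ¬A ∧ ¬B ∨ B ∧ ¬C ∧ A ∨ B ∧ ¬C ∧ ¬B ∨ A ∧ ¬A ∧ A ∨ A ∧ ¬A ∧ ¬B ∨ A ∧ ¬C ∧ A ∨ A ∧ ¬C ∧ ¬B
⇔ A ∧ ¬C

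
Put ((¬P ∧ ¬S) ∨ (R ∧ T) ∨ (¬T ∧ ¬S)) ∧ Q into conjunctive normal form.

((¬P ∧ ¬S) ∨ (R ∧ T) ∨ (¬T ∧ ¬S)) ∧ Q
≡ (¬P ∨ R ∨ ¬T) ∧ (¬P ∨ R ∨ ¬S) ∧ (¬P ∨ T ∨ ¬T) ∧ (¬P ∨ T ∨ ¬S) ∧ (¬S ∨ R ∨ ¬T) ∧ (¬S ∨ R ∨ ¬S) ∧ (¬S ∨ T ∨ ¬T) ∧ (¬S ∨ T ∨ ¬S) ∧ Q   (distribute ∨ over ∧)
≡ (¬P ∨ R ∨ ¬T) ∧ (¬S ∨ R) ∧ (¬S ∨ T) ∧ Q   (simplify)

(¬P ∨ R ∨ ¬T) ∧ (¬S ∨ R) ∧ (¬S ∨ T) ∧ Q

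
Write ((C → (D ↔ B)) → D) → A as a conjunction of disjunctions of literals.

(¬C ∨ ¬B ∨ D ∨ A) ∧ (¬D ∨ A)

((C → (D ↔ B)) → D) → A
≡ ¬((C → (D ↔ B)) → D) ∨ A   — eliminate →
≡ ¬(¬(C → (D ↔ B)) ∨ D) ∨ A   — eliminate →
≡ ¬(¬(¬C ∨ (D ↔ B)) ∨ D) ∨ A   — eliminate →
≡ ¬(¬(¬C ∨ ((D → B) ∧ (B → D))) ∨ D) ∨ A   — eliminate ↔
≡ ¬(¬(¬C ∨ ((¬D ∨ B) ∧ (B → D))) ∨ D) ∨ A   — eliminate →
≡ ¬(¬(¬C ∨ ((¬D ∨ B) ∧ (¬B ∨ D))) ∨ D) ∨ A   — eliminate →
≡ (¬¬(¬C ∨ ((¬D ∨ B) ∧ (¬B ∨ D))) ∧ ¬D) ∨ A   — De Morgan
≡ ((¬C ∨ ((¬D ∨ B) ∧ (¬B ∨ D))) ∧ ¬D) ∨ A   — double negation
≡ (¬C ∨ ¬D ∨ B ∨ A) ∧ (¬C ∨ ¬B ∨ D ∨ A) ∧ (¬D ∨ A)   — distribute ∨ over ∧
≡ (¬C ∨ ¬B ∨ D ∨ A) ∧ (¬D ∨ A)   — simplify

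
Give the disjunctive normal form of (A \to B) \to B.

(A \to B) \to B
≡ \lnot (A \to B) \lor B   [eliminate \to]
≡ \lnot (\lnot A \lor B) \lor B   [eliminate \to]
≡ (\lnot \lnot A \land \lnot B) \lor B   [De Morgan]
≡ (A \land \lnot B) \lor B   [double negation]

(A \land \lnot B) \lor B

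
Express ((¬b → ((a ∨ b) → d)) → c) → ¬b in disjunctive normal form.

(b ∧ ¬c) ∨ (d ∧ ¬c) ∨ ¬b

((¬b → ((a ∨ b) → d)) → c) → ¬b
≡ ¬((¬b → ((a ∨ b) → d)) → c) ∨ ¬b   (eliminate →)
≡ ¬(¬(¬b → ((a ∨ b) → d)) ∨ c) ∨ ¬b   (eliminate →)
≡ ¬(¬(¬¬b ∨ ((a ∨ b) → d)) ∨ c) ∨ ¬b   (eliminate →)
≡ ¬(¬(¬¬b ∨ ¬(a ∨ b) ∨ d) ∨ c) ∨ ¬b   (eliminate →)
≡ (¬¬(¬¬b ∨ ¬(a ∨ b) ∨ d) ∧ ¬c) ∨ ¬b   (De Morgan)
≡ ((¬¬b ∨ ¬(a ∨ b) ∨ d) ∧ ¬c) ∨ ¬b   (double negation)
≡ ((b ∨ ¬(a ∨ b) ∨ d) ∧ ¬c) ∨ ¬b   (double negation)
≡ ((b ∨ (¬a ∧ ¬b) ∨ d) ∧ ¬c) ∨ ¬b   (De Morgan)
≡ (b ∧ ¬c) ∨ (¬a ∧ ¬b ∧ ¬c) ∨ (d ∧ ¬c) ∨ ¬b   (distribute ∧ over ∨)
≡ (b ∧ ¬c) ∨ (d ∧ ¬c) ∨ ¬b   (simplify)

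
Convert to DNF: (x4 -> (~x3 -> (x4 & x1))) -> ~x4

(x4 & ~x3 & ~x1) | ~x4

(x4 -> (~x3 -> (x4 & x1))) -> ~x4
≡ ~(x4 -> (~x3 -> (x4 & x1))) | ~x4   (eliminate ->)
≡ ~(~x4 | (~x3 -> (x4 & x1))) | ~x4   (eliminate ->)
≡ ~(~x4 | ~~x3 | (x4 & x1)) | ~x4   (eliminate ->)
≡ (~~x4 & ~~~x3 & ~(x4 & x1)) | ~x4   (De Morgan)
≡ (x4 & ~~~x3 & ~(x4 & x1)) | ~x4   (double negation)
≡ (x4 & ~x3 & ~(x4 & x1)) | ~x4   (double negation)
≡ (x4 & ~x3 & (~x4 | ~x1)) | ~x4   (De Morgan)
≡ (x4 & ~x3 & ~x4) | (x4 & ~x3 & ~x1) | ~x4   (distribute & over |)
≡ (x4 & ~x3 & ~x1) | ~x4   (simplify)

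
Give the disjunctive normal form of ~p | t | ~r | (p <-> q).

~p | t | ~r | (q & p)

~p | t | ~r | (p <-> q)
≡ ~p | t | ~r | ((p -> q) & (q -> p))   — eliminate <->
≡ ~p | t | ~r | ((~p | q) & (q -> p))   — eliminate ->
≡ ~p | t | ~r | ((~p | q) & (~q | p))   — eliminate ->
≡ ~p | t | ~r | (~p & ~q) | (~p & p) | (q & ~q) | (q & p)   — distribute & over |
≡ ~p | t | ~r | (q & p)   — simplify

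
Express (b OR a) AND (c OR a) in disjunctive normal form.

(b AND c) OR a

(b OR a) AND (c OR a)
≡ (b AND c) OR (b AND a) OR (a AND c) OR (a AND a)   — distribute AND over OR
≡ (b AND c) OR a   — simplify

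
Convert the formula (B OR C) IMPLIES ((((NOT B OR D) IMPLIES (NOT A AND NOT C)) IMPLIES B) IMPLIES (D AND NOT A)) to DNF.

(B OR C) IMPLIES ((((NOT B OR D) IMPLIES (NOT A AND NOT C)) IMPLIES B) IMPLIES (D AND NOT A))
≡ NOT (B OR C) OR ((((NOT B OR D) IMPLIES (NOT A AND NOT C)) IMPLIES B) IMPLIES (D AND NOT A))   (eliminate IMPLIES)
≡ NOT (B OR C) OR NOT (((NOT B OR D) IMPLIES (NOT A AND NOT C)) IMPLIES B) OR (D AND NOT A)   (eliminate IMPLIES)
≡ NOT (B OR C) OR NOT (NOT ((NOT B OR D) IMPLIES (NOT A AND NOT C)) OR B) OR (D AND NOT A)   (eliminate IMPLIES)
≡ NOT (B OR C) OR NOT (NOT (NOT (NOT B OR D) OR (NOT A AND NOT C)) OR B) OR (D AND NOT A)   (eliminate IMPLIES)
≡ (NOT B AND NOT C) OR NOT (NOT (NOT (NOT B OR D) OR (NOT A AND NOT C)) OR B) OR (D AND NOT A)   (De Morgan)
≡ (NOT B AND NOT C) OR (NOT NOT (NOT (NOT B OR D) OR (NOT A AND NOT C)) AND NOT B) OR (D AND NOT A)   (De Morgan)
≡ (NOT B AND NOT C) OR ((NOT (NOT B OR D) OR (NOT A AND NOT C)) AND NOT B) OR (D AND NOT A)   (double negation)
≡ (NOT B AND NOT C) OR (((NOT NOT B AND NOT D) OR (NOT A AND NOT C)) AND NOT B) OR (D AND NOT A)   (De Morgan)
≡ (NOT B AND NOT C) OR (((B AND NOT D) OR (NOT A AND NOT C)) AND NOT B) OR (D AND NOT A)   (double negation)
≡ (NOT B AND NOT C) OR (B AND NOT D AND NOT B) OR (NOT A AND NOT C AND NOT B) OR (D AND NOT A)   (distribute AND over OR)
≡ (NOT B AND NOT C) OR (D AND NOT A)   (simplify)

(NOT B AND NOT C) OR (D AND NOT A)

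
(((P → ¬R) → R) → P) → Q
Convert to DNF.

(((P → ¬R) → R) → P) → Q
≡ ¬(((P → ¬R) → R) → P) ∨ Q
≡ ¬(¬((P → ¬R) → R) ∨ P) ∨ Q
≡ ¬(¬(¬(P → ¬R) ∨ R) ∨ P) ∨ Q
≡ ¬(¬(¬(¬P ∨ ¬R) ∨ R) ∨ P) ∨ Q
≡ (¬¬(¬(¬P ∨ ¬R) ∨ R) ∧ ¬P) ∨ Q
≡ ((¬(¬P ∨ ¬R) ∨ R) ∧ ¬P) ∨ Q
≡ (((¬¬P ∧ ¬¬R) ∨ R) ∧ ¬P) ∨ Q
≡ (((P ∧ ¬¬R) ∨ R) ∧ ¬P) ∨ Q
≡ (((P ∧ R) ∨ R) ∧ ¬P) ∨ Q
≡ (P ∧ R ∧ ¬P) ∨ (R ∧ ¬P) ∨ Q
≡ (R ∧ ¬P) ∨ Q

(R ∧ ¬P) ∨ Q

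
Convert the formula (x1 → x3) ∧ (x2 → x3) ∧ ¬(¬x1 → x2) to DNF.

¬x1 ∧ ¬x2

(x1 → x3) ∧ (x2 → x3) ∧ ¬(¬x1 → x2)
= (¬x1 ∨ x3) ∧ (x2 → x3) ∧ ¬(¬x1 → x2)   [eliminate →]
= (¬x1 ∨ x3) ∧ (¬x2 ∨ x3) ∧ ¬(¬x1 → x2)   [eliminate →]
= (¬x1 ∨ x3) ∧ (¬x2 ∨ x3) ∧ ¬(¬¬x1 ∨ x2)   [eliminate →]
= (¬x1 ∨ x3) ∧ (¬x2 ∨ x3) ∧ ¬¬¬x1 ∧ ¬x2   [De Morgan]
= (¬x1 ∨ x3) ∧ (¬x2 ∨ x3) ∧ ¬x1 ∧ ¬x2   [double negation]
= ¬x1 ∧ ¬x2 ∧ ¬x1 ∧ ¬x2 ∨ ¬x1 ∧ x3 ∧ ¬x1 ∧ ¬x2 ∨ x3 ∧ ¬x2 ∧ ¬x1 ∧ ¬x2 ∨ x3 ∧ x3 ∧ ¬x1 ∧ ¬x2   [distribute ∧ over ∨]
= ¬x1 ∧ ¬x2   [simplify]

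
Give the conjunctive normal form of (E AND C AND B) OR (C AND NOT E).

C AND (B OR NOT E)

(E AND C AND B) OR (C AND NOT E)
≡ (E OR C) AND (E OR NOT E) AND (C OR C) AND (C OR NOT E) AND (B OR C) AND (B OR NOT E)   [distribute OR over AND]
≡ C AND (B OR NOT E)   [simplify]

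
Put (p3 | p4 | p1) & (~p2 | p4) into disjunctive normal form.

(p3 | p4 | p1) & (~p2 | p4)
≡ (p3 & ~p2) | (p3 & p4) | (p4 & ~p2) | (p4 & p4) | (p1 & ~p2) | (p1 & p4)   (distribute & over |)
≡ (p3 & ~p2) | p4 | (p1 & ~p2)   (simplify)

(p3 & ~p2) | p4 | (p1 & ~p2)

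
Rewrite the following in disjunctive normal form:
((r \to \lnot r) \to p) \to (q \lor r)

(\lnot r \land \lnot p) \lor q \lor r

((r \to \lnot r) \to p) \to (q \lor r)
≡ \lnot ((r \to \lnot r) \to p) \lor q \lor r   [eliminate \to]
≡ \lnot (\lnot (r \to \lnot r) \lor p) \lor q \lor r   [eliminate \to]
≡ \lnot (\lnot (\lnot r \lor \lnot r) \lor p) \lor q \lor r   [eliminate \to]
≡ (\lnot \lnot (\lnot r \lor \lnot r) \land \lnot p) \lor q \lor r   [De Morgan]
≡ ((\lnot r \lor \lnot r) \land \lnot p) \lor q \lor r   [double negation]
≡ (\lnot r \land \lnot p) \lor (\lnot r \land \lnot p) \lor q \lor r   [distribute \land over \lor]
≡ (\lnot r \land \lnot p) \lor q \lor r   [simplify]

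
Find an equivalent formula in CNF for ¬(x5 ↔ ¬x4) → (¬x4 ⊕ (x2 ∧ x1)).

¬(x5 ↔ ¬x4) → (¬x4 ⊕ (x2 ∧ x1))
= ¬¬(x5 ↔ ¬x4) ∨ (¬x4 ⊕ (x2 ∧ x1))   [eliminate →]
= ¬¬((x5 → ¬x4) ∧ (¬x4 → x5)) ∨ (¬x4 ⊕ (x2 ∧ x1))   [eliminate ↔]
= ¬¬((¬x5 ∨ ¬x4) ∧ (¬x4 → x5)) ∨ (¬x4 ⊕ (x2 ∧ x1))   [eliminate →]
= ¬¬((¬x5 ∨ ¬x4) ∧ (¬¬x4 ∨ x5)) ∨ (¬x4 ⊕ (x2 ∧ x1))   [eliminate →]
= ¬¬((¬x5 ∨ ¬x4) ∧ (¬¬x4 ∨ x5)) ∨ ((¬x4 ∨ (x2 ∧ x1)) ∧ ¬(¬x4 ∧ x2 ∧ x1))   [expand ⊕]
= ((¬x5 ∨ ¬x4) ∧ (¬¬x4 ∨ x5)) ∨ ((¬x4 ∨ (x2 ∧ x1)) ∧ ¬(¬x4 ∧ x2 ∧ x1))   [double negation]
= ((¬x5 ∨ ¬x4) ∧ (x4 ∨ x5)) ∨ ((¬x4 ∨ (x2 ∧ x1)) ∧ ¬(¬x4 ∧ x2 ∧ x1))   [double negation]
= ((¬x5 ∨ ¬x4) ∧ (x4 ∨ x5)) ∨ ((¬x4 ∨ (x2 ∧ x1)) ∧ (¬¬x4 ∨ ¬x2 ∨ ¬x1))   [De Morgan]
= ((¬x5 ∨ ¬x4) ∧ (x4 ∨ x5)) ∨ ((¬x4 ∨ (x2 ∧ x1)) ∧ (x4 ∨ ¬x2 ∨ ¬x1))   [double negation]
= (¬x5 ∨ ¬x4 ∨ ¬x4 ∨ x2) ∧ (¬x5 ∨ ¬x4 ∨ ¬x4 ∨ x1) ∧ (¬x5 ∨ ¬x4 ∨ x4 ∨ ¬x2 ∨ ¬x1) ∧ (x4 ∨ x5 ∨ ¬x4 ∨ x2) ∧ (x4 ∨ x5 ∨ ¬x4 ∨ x1) ∧ (x4 ∨ x5 ∨ x4 ∨ ¬x2 ∨ ¬x1)   [distribute ∨ over ∧]
= (¬x5 ∨ ¬x4 ∨ x2) ∧ (¬x5 ∨ ¬x4 ∨ x1) ∧ (x4 ∨ x5 ∨ ¬x2 ∨ ¬x1)   [simplify]

(¬x5 ∨ ¬x4 ∨ x2) ∧ (¬x5 ∨ ¬x4 ∨ x1) ∧ (x4 ∨ x5 ∨ ¬x2 ∨ ¬x1)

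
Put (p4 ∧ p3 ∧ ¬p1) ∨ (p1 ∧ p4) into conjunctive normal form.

(p4 ∧ p3 ∧ ¬p1) ∨ (p1 ∧ p4)
= (p4 ∨ p1) ∧ (p4 ∨ p4) ∧ (p3 ∨ p1) ∧ (p3 ∨ p4) ∧ (¬p1 ∨ p1) ∧ (¬p1 ∨ p4)   — distribute ∨ over ∧
= p4 ∧ (p3 ∨ p1)   — simplify

p4 ∧ (p3 ∨ p1)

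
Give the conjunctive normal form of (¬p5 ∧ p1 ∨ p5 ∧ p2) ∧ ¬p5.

(p1 ∨ p5) ∧ (p1 ∨ p2) ∧ ¬p5

(¬p5 ∧ p1 ∨ p5 ∧ p2) ∧ ¬p5
≡ (¬p5 ∨ p5) ∧ (¬p5 ∨ p2) ∧ (p1 ∨ p5) ∧ (p1 ∨ p2) ∧ ¬p5   — distribute ∨ over ∧
≡ (p1 ∨ p5) ∧ (p1 ∨ p2) ∧ ¬p5   — simplify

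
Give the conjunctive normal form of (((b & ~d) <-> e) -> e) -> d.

(~b | d | e) & (~e | d)

(((b & ~d) <-> e) -> e) -> d
= ~(((b & ~d) <-> e) -> e) | d   [eliminate ->]
= ~(~((b & ~d) <-> e) | e) | d   [eliminate ->]
= ~(~(((b & ~d) -> e) & (e -> (b & ~d))) | e) | d   [eliminate <->]
= ~(~((~(b & ~d) | e) & (e -> (b & ~d))) | e) | d   [eliminate ->]
= ~(~((~(b & ~d) | e) & (~e | (b & ~d))) | e) | d   [eliminate ->]
= (~~((~(b & ~d) | e) & (~e | (b & ~d))) & ~e) | d   [De Morgan]
= ((~(b & ~d) | e) & (~e | (b & ~d)) & ~e) | d   [double negation]
= ((~b | ~~d | e) & (~e | (b & ~d)) & ~e) | d   [De Morgan]
= ((~b | d | e) & (~e | (b & ~d)) & ~e) | d   [double negation]
= (~b | d | e | d) & (~e | b | d) & (~e | ~d | d) & (~e | d)   [distribute | over &]
= (~b | d | e) & (~e | d)   [simplify]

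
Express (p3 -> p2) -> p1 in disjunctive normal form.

(p3 & ~p2) | p1

(p3 -> p2) -> p1
⇔ ~(p3 -> p2) | p1   (eliminate ->)
⇔ ~(~p3 | p2) | p1   (eliminate ->)
⇔ (~~p3 & ~p2) | p1   (De Morgan)
⇔ (p3 & ~p2) | p1   (double negation)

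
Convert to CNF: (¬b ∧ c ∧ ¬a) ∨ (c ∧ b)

c ∧ (¬a ∨ b)

(¬b ∧ c ∧ ¬a) ∨ (c ∧ b)
= (¬b ∨ c) ∧ (¬b ∨ b) ∧ (c ∨ c) ∧ (c ∨ b) ∧ (¬a ∨ c) ∧ (¬a ∨ b)   (distribute ∨ over ∧)
= c ∧ (¬a ∨ b)   (simplify)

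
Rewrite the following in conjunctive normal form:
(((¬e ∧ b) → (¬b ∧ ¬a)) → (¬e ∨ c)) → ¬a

(((¬e ∧ b) → (¬b ∧ ¬a)) → (¬e ∨ c)) → ¬a
= ¬(((¬e ∧ b) → (¬b ∧ ¬a)) → (¬e ∨ c)) ∨ ¬a   [eliminate →]
= ¬(¬((¬e ∧ b) → (¬b ∧ ¬a)) ∨ ¬e ∨ c) ∨ ¬a   [eliminate →]
= ¬(¬(¬(¬e ∧ b) ∨ (¬b ∧ ¬a)) ∨ ¬e ∨ c) ∨ ¬a   [eliminate →]
= (¬¬(¬(¬e ∧ b) ∨ (¬b ∧ ¬a)) ∧ ¬¬e ∧ ¬c) ∨ ¬a   [De Morgan]
= ((¬(¬e ∧ b) ∨ (¬b ∧ ¬a)) ∧ ¬¬e ∧ ¬c) ∨ ¬a   [double negation]
= ((¬¬e ∨ ¬b ∨ (¬b ∧ ¬a)) ∧ ¬¬e ∧ ¬c) ∨ ¬a   [De Morgan]
= ((e ∨ ¬b ∨ (¬b ∧ ¬a)) ∧ ¬¬e ∧ ¬c) ∨ ¬a   [double negation]
= ((e ∨ ¬b ∨ (¬b ∧ ¬a)) ∧ e ∧ ¬c) ∨ ¬a   [double negation]
= (e ∨ ¬b ∨ ¬b ∨ ¬a) ∧ (e ∨ ¬b ∨ ¬a ∨ ¬a) ∧ (e ∨ ¬a) ∧ (¬c ∨ ¬a)   [distribute ∨ over ∧]
= (e ∨ ¬a) ∧ (¬c ∨ ¬a)   [simplify]

(e ∨ ¬a) ∧ (¬c ∨ ¬a)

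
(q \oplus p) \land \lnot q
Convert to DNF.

(q \oplus p) \land \lnot q
= ((q \land \lnot p) \lor (\lnot q \land p)) \land \lnot q   [expand \oplus]
= (q \land \lnot p \land \lnot q) \lor (\lnot q \land p \land \lnot q)   [distribute \land over \lor]
= \lnot q \land p   [simplify]

\lnot q \land p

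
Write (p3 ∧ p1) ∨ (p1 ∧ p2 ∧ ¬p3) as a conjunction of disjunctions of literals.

(p3 ∧ p1) ∨ (p1 ∧ p2 ∧ ¬p3)
= (p3 ∨ p1) ∧ (p3 ∨ p2) ∧ (p3 ∨ ¬p3) ∧ (p1 ∨ p1) ∧ (p1 ∨ p2) ∧ (p1 ∨ ¬p3)   (distribute ∨ over ∧)
= (p3 ∨ p2) ∧ p1   (simplify)

(p3 ∨ p2) ∧ p1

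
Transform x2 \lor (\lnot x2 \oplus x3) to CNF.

x2 \lor \lnot x3

x2 \lor (\lnot x2 \oplus x3)
⇔ x2 \lor ((\lnot x2 \lor x3) \land \lnot (\lnot x2 \land x3))
⇔ x2 \lor ((\lnot x2 \lor x3) \land (\lnot \lnot x2 \lor \lnot x3))
⇔ x2 \lor ((\lnot x2 \lor x3) \land (x2 \lor \lnot x3))
⇔ (x2 \lor \lnot x2 \lor x3) \land (x2 \lor x2 \lor \lnot x3)
⇔ x2 \lor \lnot x3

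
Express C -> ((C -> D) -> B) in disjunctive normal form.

~C | (C & ~D) | B

C -> ((C -> D) -> B)
≡ ~C | ((C -> D) -> B)   [eliminate ->]
≡ ~C | ~(C -> D) | B   [eliminate ->]
≡ ~C | ~(~C | D) | B   [eliminate ->]
≡ ~C | (~~C & ~D) | B   [De Morgan]
≡ ~C | (C & ~D) | B   [double negation]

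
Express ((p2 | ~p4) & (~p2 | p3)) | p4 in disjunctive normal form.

((p2 | ~p4) & (~p2 | p3)) | p4
= (p2 & ~p2) | (p2 & p3) | (~p4 & ~p2) | (~p4 & p3) | p4   — distribute & over |
= (p2 & p3) | (~p4 & ~p2) | (~p4 & p3) | p4   — simplify

(p2 & p3) | (~p4 & ~p2) | (~p4 & p3) | p4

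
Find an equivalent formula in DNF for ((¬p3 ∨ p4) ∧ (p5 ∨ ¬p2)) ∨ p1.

((¬p3 ∨ p4) ∧ (p5 ∨ ¬p2)) ∨ p1
≡ (¬p3 ∧ p5) ∨ (¬p3 ∧ ¬p2) ∨ (p4 ∧ p5) ∨ (p4 ∧ ¬p2) ∨ p1   [distribute ∧ over ∨]

(¬p3 ∧ p5) ∨ (¬p3 ∧ ¬p2) ∨ (p4 ∧ p5) ∨ (p4 ∧ ¬p2) ∨ p1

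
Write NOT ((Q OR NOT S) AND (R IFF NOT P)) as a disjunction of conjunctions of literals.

(NOT Q AND S) OR (R AND P) OR (NOT P AND NOT R)

NOT ((Q OR NOT S) AND (R IFF NOT P))
≡ NOT ((Q OR NOT S) AND (R IMPLIES NOT P) AND (NOT P IMPLIES R))   [eliminate IFF]
≡ NOT ((Q OR NOT S) AND (NOT R OR NOT P) AND (NOT P IMPLIES R))   [eliminate IMPLIES]
≡ NOT ((Q OR NOT S) AND (NOT R OR NOT P) AND (NOT NOT P OR R))   [eliminate IMPLIES]
≡ NOT (Q OR NOT S) OR NOT (NOT R OR NOT P) OR NOT (NOT NOT P OR R)   [De Morgan]
≡ (NOT Q AND NOT NOT S) OR NOT (NOT R OR NOT P) OR NOT (NOT NOT P OR R)   [De Morgan]
≡ (NOT Q AND S) OR NOT (NOT R OR NOT P) OR NOT (NOT NOT P OR R)   [double negation]
≡ (NOT Q AND S) OR (NOT NOT R AND NOT NOT P) OR NOT (NOT NOT P OR R)   [De Morgan]
≡ (NOT Q AND S) OR (R AND NOT NOT P) OR NOT (NOT NOT P OR R)   [double negation]
≡ (NOT Q AND S) OR (R AND P) OR NOT (NOT NOT P OR R)   [double negation]
≡ (NOT Q AND S) OR (R AND P) OR (NOT NOT NOT P AND NOT R)   [De Morgan]
≡ (NOT Q AND S) OR (R AND P) OR (NOT P AND NOT R)   [double negation]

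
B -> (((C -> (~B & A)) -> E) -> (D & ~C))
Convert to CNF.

B -> (((C -> (~B & A)) -> E) -> (D & ~C))
≡ ~B | (((C -> (~B & A)) -> E) -> (D & ~C))   — eliminate ->
≡ ~B | ~((C -> (~B & A)) -> E) | (D & ~C)   — eliminate ->
≡ ~B | ~(~(C -> (~B & A)) | E) | (D & ~C)   — eliminate ->
≡ ~B | ~(~(~C | (~B & A)) | E) | (D & ~C)   — eliminate ->
≡ ~B | (~~(~C | (~B & A)) & ~E) | (D & ~C)   — De Morgan
≡ ~B | ((~C | (~B & A)) & ~E) | (D & ~C)   — double negation
≡ (~B | ~C | ~B | D) & (~B | ~C | ~B | ~C) & (~B | ~C | A | D) & (~B | ~C | A | ~C) & (~B | ~E | D) & (~B | ~E | ~C)   — distribute | over &
≡ (~B | ~C) & (~B | ~E | D)   — simplify

(~B | ~C) & (~B | ~E | D)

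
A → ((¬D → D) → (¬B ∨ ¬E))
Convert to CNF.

¬A ∨ ¬D ∨ ¬B ∨ ¬E

A → ((¬D → D) → (¬B ∨ ¬E))
≡ ¬A ∨ ((¬D → D) → (¬B ∨ ¬E))   [eliminate →]
≡ ¬A ∨ ¬(¬D → D) ∨ ¬B ∨ ¬E   [eliminate →]
≡ ¬A ∨ ¬(¬¬D ∨ D) ∨ ¬B ∨ ¬E   [eliminate →]
≡ ¬A ∨ (¬¬¬D ∧ ¬D) ∨ ¬B ∨ ¬E   [De Morgan]
≡ ¬A ∨ (¬D ∧ ¬D) ∨ ¬B ∨ ¬E   [double negation]
≡ (¬A ∨ ¬D ∨ ¬B ∨ ¬E) ∧ (¬A ∨ ¬D ∨ ¬B ∨ ¬E)   [distribute ∨ over ∧]
≡ ¬A ∨ ¬D ∨ ¬B ∨ ¬E   [simplify]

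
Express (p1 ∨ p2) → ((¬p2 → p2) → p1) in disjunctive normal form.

¬p2 ∨ p1

(p1 ∨ p2) → ((¬p2 → p2) → p1)
≡ ¬(p1 ∨ p2) ∨ ((¬p2 → p2) → p1)   — eliminate →
≡ ¬(p1 ∨ p2) ∨ ¬(¬p2 → p2) ∨ p1   — eliminate →
≡ ¬(p1 ∨ p2) ∨ ¬(¬¬p2 ∨ p2) ∨ p1   — eliminate →
≡ (¬p1 ∧ ¬p2) ∨ ¬(¬¬p2 ∨ p2) ∨ p1   — De Morgan
≡ (¬p1 ∧ ¬p2) ∨ (¬¬¬p2 ∧ ¬p2) ∨ p1   — De Morgan
≡ (¬p1 ∧ ¬p2) ∨ (¬p2 ∧ ¬p2) ∨ p1   — double negation
≡ ¬p2 ∨ p1   — simplify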